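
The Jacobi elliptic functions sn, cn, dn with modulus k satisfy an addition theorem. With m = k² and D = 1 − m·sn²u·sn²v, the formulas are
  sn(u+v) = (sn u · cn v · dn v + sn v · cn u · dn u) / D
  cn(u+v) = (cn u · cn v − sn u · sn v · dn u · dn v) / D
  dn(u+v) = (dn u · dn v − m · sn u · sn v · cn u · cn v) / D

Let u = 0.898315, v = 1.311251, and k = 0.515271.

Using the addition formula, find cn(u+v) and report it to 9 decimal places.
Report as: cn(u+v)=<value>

sn u = 0.7650694719799701, cn u = 0.643947748691064, dn u = 0.9190169096663492
sn v = 0.9459362640825833, cn v = 0.3243525617187032, dn v = 0.8731712637908919
m = k² = 0.265504203441
D = 1 − m·sn²u·sn²v = 0.8609417058456181
cn(u+v) = (cn u·cn v − sn u·sn v·dn u·dn v)/D = -0.371879173209848/0.8609417058456181 = -0.4319446609275221

cn(u+v)=-0.431944661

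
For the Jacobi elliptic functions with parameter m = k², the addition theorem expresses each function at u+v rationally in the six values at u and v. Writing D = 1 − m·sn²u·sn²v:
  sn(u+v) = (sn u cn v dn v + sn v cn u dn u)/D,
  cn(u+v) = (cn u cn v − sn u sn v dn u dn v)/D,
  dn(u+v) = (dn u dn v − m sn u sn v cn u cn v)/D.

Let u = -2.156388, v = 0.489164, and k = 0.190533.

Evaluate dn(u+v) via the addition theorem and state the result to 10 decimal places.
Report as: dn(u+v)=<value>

dn(u+v)=0.9817999798

sn u = -0.8463961604166478, cn u = -0.5325537903648384, dn u = 0.9869109120632508
sn v = 0.4692922969387389, cn v = 0.8830428868599546, dn v = 0.9959943966204116
m = k² = 0.036302824089
D = 1 − m·sn²u·sn²v = 0.9942723742658578
dn(u+v) = (dn u·dn v − m·sn u·sn v·cn u·cn v)/D = 0.976176597014729/0.9942723742658578 = 0.9817999798450699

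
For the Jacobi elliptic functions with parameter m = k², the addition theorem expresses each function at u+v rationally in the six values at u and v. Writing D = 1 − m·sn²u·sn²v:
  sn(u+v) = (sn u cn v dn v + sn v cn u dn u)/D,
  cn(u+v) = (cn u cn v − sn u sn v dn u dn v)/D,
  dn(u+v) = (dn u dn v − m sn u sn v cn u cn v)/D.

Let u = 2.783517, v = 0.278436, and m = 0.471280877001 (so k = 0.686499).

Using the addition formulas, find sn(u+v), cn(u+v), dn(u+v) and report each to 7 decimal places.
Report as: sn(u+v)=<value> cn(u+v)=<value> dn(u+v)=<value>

sn(u+v)=0.5508556 cn(u+v)=-0.8346005 dn(u+v)=0.9257395

sn u = 0.7395001673005501, cn u = -0.6731563730385819, dn u = 0.8615538898817835
sn v = 0.2732494446185435, cn v = 0.9619432109099048, dn v = 0.9822482839202888
m = k² = 0.471280877001
D = 1 − m·sn²u·sn²v = 0.9807569039808379
sn(u+v) = (sn u·cn v·dn v + sn v·cn u·dn u)/D = 0.5402554727150091/0.9807569039808379 = 0.5508556407017296
cn(u+v) = (cn u·cn v − sn u·sn v·dn u·dn v)/D = -0.8185402426927832/0.9807569039808379 = -0.8346005410416932
dn(u+v) = (dn u·dn v − m·sn u·sn v·cn u·cn v)/D = 0.907925403794954/0.9807569039808379 = 0.9257394978406322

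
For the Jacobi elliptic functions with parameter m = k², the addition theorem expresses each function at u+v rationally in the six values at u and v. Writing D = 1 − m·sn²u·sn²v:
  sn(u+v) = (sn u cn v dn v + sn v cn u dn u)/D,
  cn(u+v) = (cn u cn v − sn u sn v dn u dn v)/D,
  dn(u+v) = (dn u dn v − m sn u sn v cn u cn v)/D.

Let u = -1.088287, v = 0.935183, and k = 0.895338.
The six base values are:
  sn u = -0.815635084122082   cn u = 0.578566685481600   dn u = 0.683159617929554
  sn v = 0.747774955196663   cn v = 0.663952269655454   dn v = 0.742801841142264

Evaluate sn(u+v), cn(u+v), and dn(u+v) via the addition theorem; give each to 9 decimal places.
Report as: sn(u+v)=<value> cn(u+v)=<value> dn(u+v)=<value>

m = k² = 0.801630134244
D = 1 − m·sn²u·sn²v = 0.7017999840335519
sn(u+v) = (sn u·cn v·dn v + sn v·cn u·dn u)/D = -0.1066983727961639/0.7017999840335519 = -0.1520353023990134
cn(u+v) = (cn u·cn v − sn u·sn v·dn u·dn v)/D = 0.6936416040233923/0.7017999840335519 = 0.9883750638418801
dn(u+v) = (dn u·dn v − m·sn u·sn v·cn u·cn v)/D = 0.6952675924064154/0.7017999840335519 = 0.9906919467430136

sn(u+v)=-0.152035302 cn(u+v)=0.988375064 dn(u+v)=0.990691947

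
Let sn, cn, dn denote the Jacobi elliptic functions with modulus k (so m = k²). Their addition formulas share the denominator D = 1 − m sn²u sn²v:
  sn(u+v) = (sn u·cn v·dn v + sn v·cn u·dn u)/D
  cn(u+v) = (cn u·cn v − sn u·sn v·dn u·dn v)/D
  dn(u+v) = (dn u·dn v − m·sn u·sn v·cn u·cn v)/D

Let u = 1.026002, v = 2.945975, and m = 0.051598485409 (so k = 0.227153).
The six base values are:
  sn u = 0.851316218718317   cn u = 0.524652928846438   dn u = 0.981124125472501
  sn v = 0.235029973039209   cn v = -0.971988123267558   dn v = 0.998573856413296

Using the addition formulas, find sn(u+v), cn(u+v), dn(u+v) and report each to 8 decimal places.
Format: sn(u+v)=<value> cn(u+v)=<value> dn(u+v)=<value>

sn(u+v)=-0.70676753 cn(u+v)=-0.70744587 dn(u+v)=0.98702863

m = k² = 0.051598485409
D = 1 − m·sn²u·sn²v = 0.9979343094151992
sn(u+v) = (sn u·cn v·dn v + sn v·cn u·dn u)/D = -0.7053075683506175/0.9979343094151992 = -0.7067675313858441
cn(u+v) = (cn u·cn v − sn u·sn v·dn u·dn v)/D = -0.705984504033431/0.9979343094151992 = -0.7074458683028404
dn(u+v) = (dn u·dn v − m·sn u·sn v·cn u·cn v)/D = 0.9849897294034954/0.9979343094151992 = 0.9870286251413788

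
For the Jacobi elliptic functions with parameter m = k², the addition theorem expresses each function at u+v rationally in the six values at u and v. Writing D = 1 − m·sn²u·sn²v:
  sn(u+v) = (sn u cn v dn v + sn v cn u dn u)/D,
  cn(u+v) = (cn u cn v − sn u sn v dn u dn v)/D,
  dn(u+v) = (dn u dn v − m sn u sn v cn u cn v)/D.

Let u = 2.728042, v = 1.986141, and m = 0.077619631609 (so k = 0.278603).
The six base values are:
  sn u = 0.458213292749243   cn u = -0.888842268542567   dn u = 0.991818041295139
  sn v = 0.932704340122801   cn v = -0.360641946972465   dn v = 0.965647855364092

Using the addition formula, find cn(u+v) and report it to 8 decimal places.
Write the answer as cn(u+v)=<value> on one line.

m = k² = 0.077619631609
D = 1 − m·sn²u·sn²v = 0.9858226539408143
cn(u+v) = (cn u·cn v − sn u·sn v·dn u·dn v)/D = -0.08876572275160273/0.9858226539408143 = -0.09004228336279636

cn(u+v)=-0.09004228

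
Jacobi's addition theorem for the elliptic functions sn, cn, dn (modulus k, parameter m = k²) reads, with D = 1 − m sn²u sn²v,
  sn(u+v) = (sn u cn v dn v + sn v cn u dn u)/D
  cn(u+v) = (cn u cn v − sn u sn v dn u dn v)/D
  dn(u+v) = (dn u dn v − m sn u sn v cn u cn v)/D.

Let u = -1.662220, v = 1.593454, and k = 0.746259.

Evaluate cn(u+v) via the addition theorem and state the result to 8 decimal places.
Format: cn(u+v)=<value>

cn(u+v)=0.99763862

sn u = -0.9867684003644784, cn u = 0.1621361281211825, dn u = 0.6765629510910719
sn v = 0.9781122509730952, cn v = 0.2080779289024783, dn v = 0.6835271697226823
m = k² = 0.556902495081
D = 1 − m·sn²u·sn²v = 0.4812154573472813
cn(u+v) = (cn u·cn v − sn u·sn v·dn u·dn v)/D = 0.4800791254507437/0.4812154573472813 = 0.9976386213718037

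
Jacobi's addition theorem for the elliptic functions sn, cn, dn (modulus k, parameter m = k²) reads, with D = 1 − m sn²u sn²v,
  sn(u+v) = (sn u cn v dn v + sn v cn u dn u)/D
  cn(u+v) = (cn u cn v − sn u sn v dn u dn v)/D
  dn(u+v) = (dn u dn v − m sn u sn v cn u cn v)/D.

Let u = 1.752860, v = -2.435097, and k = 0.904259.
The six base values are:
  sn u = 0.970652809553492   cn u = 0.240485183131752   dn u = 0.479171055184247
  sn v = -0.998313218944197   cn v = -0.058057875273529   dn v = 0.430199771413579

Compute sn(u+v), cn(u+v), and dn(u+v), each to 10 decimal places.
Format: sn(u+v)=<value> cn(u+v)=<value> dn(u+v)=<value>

sn(u+v)=-0.5998348414 cn(u+v)=0.8001238423 dn(u+v)=0.8401164638

m = k² = 0.817684339081
D = 1 − m·sn²u·sn²v = 0.2322016838947818
sn(u+v) = (sn u·cn v·dn v + sn v·cn u·dn u)/D = -0.1392826602260057/0.2322016838947818 = -0.5998348413748769
cn(u+v) = (cn u·cn v − sn u·sn v·dn u·dn v)/D = 0.1857901035145285/0.2322016838947818 = 0.8001238423349078
dn(u+v) = (dn u·dn v − m·sn u·sn v·cn u·cn v)/D = 0.1950764575654361/0.2322016838947818 = 0.8401164638144127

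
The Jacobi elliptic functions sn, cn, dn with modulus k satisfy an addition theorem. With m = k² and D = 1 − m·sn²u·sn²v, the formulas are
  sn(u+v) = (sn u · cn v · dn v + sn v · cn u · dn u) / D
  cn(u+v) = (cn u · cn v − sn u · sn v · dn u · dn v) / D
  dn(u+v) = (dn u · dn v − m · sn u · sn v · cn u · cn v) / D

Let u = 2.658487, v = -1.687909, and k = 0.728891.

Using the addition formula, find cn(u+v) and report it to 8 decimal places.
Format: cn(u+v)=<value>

sn u = 0.8477178397788914, cn u = -0.5304474188085091, dn u = 0.7862614854208135
sn v = -0.9911692769495391, cn v = 0.1326026562001225, dn v = 0.6914186068145868
m = k² = 0.531282089881
D = 1 − m·sn²u·sn²v = 0.6249203649209873
cn(u+v) = (cn u·cn v − sn u·sn v·dn u·dn v)/D = 0.3864414101543236/0.6249203649209873 = 0.6183850484744307

cn(u+v)=0.61838505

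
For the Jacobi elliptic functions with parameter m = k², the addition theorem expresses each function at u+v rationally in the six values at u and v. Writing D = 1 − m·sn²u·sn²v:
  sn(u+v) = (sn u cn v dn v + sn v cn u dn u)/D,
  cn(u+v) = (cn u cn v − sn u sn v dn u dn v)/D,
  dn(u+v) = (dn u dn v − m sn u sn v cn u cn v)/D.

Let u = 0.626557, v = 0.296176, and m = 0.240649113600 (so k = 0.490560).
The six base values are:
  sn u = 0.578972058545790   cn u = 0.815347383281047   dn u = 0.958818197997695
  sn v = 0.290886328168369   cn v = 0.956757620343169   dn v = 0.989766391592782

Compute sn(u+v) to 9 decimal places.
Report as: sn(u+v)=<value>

sn(u+v)=0.781004231

m = k² = 0.2406491136
D = 1 − m·sn²u·sn²v = 0.9931743173022871
sn(u+v) = (sn u·cn v·dn v + sn v·cn u·dn u)/D = 0.7756733438370305/0.9931743173022871 = 0.781004230902744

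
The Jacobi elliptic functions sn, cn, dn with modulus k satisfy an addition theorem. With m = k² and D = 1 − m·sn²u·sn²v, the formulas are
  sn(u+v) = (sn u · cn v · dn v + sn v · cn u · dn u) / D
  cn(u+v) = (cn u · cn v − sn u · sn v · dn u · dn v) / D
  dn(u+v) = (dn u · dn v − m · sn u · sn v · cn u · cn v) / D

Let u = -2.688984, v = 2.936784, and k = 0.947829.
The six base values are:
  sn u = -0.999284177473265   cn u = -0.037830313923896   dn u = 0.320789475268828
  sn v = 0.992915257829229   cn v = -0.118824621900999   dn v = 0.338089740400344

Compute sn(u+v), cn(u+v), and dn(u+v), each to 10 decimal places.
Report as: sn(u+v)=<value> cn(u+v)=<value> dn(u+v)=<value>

sn(u+v)=0.2430950911 cn(u+v)=0.9700024622 dn(u+v)=0.9730930296

m = k² = 0.898379813241
D = 1 − m·sn²u·sn²v = 0.115572220066418
sn(u+v) = (sn u·cn v·dn v + sn v·cn u·dn u)/D = 0.02809503936453216/0.115572220066418 = 0.2430950910901103
cn(u+v) = (cn u·cn v − sn u·sn v·dn u·dn v)/D = 0.1121053380271695/0.115572220066418 = 0.9700024622071281
dn(u+v) = (dn u·dn v − m·sn u·sn v·cn u·cn v)/D = 0.1124625217656703/0.115572220066418 = 0.9730930296315108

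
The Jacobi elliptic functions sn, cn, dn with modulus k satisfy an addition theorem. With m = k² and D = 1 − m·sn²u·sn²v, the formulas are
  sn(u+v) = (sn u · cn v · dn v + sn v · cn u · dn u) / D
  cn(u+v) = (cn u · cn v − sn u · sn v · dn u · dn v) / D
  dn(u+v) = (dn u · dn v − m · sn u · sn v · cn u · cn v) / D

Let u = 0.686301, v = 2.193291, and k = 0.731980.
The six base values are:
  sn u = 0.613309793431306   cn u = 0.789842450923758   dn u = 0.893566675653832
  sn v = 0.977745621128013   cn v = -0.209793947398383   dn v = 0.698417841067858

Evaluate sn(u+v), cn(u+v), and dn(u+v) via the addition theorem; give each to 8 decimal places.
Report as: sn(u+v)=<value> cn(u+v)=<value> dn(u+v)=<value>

sn(u+v)=0.74344371 cn(u+v)=-0.66879852 dn(u+v)=0.83896465

m = k² = 0.5357947204
D = 1 − m·sn²u·sn²v = 0.8073318229147311
sn(u+v) = (sn u·cn v·dn v + sn v·cn u·dn u)/D = 0.6002057633086336/0.8073318229147311 = 0.7434437071261419
cn(u+v) = (cn u·cn v − sn u·sn v·dn u·dn v)/D = -0.5399423246810008/0.8073318229147311 = -0.6687985154996528
dn(u+v) = (dn u·dn v − m·sn u·sn v·cn u·cn v)/D = 0.6773228580143708/0.8073318229147311 = 0.8389646472363921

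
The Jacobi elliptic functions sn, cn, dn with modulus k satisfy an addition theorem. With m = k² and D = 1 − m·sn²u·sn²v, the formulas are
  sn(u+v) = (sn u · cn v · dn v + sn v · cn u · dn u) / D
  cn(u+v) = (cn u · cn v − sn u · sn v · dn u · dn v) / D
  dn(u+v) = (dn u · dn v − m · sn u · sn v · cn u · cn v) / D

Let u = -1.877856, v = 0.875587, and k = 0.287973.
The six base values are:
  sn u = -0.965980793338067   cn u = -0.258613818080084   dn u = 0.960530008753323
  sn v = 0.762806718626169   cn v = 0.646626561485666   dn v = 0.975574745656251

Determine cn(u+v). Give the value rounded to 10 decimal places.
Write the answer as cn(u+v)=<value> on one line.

cn(u+v)=0.5479302762

m = k² = 0.082928448729
D = 1 − m·sn²u·sn²v = 0.9549733596524644
cn(u+v) = (cn u·cn v − sn u·sn v·dn u·dn v)/D = 0.523258816739112/0.9549733596524644 = 0.5479302762220899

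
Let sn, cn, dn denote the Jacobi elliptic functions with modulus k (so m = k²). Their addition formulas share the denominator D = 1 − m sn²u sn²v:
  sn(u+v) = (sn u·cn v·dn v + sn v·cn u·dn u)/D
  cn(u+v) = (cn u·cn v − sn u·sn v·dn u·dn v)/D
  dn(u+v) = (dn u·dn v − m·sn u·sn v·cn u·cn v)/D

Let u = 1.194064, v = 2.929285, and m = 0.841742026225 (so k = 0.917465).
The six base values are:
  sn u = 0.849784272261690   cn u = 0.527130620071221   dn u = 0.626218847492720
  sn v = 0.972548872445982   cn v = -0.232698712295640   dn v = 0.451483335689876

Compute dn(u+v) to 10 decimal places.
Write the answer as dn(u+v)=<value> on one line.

dn(u+v)=0.8658907419

m = k² = 0.841742026225
D = 1 − m·sn²u·sn²v = 0.4250643241653069
dn(u+v) = (dn u·dn v − m·sn u·sn v·cn u·cn v)/D = 0.3680592629864554/0.4250643241653069 = 0.8658907418523266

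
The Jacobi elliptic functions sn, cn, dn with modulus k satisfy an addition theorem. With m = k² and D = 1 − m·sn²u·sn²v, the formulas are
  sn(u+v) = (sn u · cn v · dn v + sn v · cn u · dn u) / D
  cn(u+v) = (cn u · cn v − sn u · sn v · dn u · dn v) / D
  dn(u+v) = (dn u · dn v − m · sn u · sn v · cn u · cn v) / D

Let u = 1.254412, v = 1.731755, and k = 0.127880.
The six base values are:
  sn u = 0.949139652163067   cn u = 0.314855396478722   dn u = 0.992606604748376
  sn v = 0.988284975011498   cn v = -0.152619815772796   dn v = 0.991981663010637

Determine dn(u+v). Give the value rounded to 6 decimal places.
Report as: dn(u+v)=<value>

m = k² = 0.0163532944
D = 1 − m·sn²u·sn²v = 0.9856110244263767
dn(u+v) = (dn u·dn v − m·sn u·sn v·cn u·cn v)/D = 0.9853846729320526/0.9856110244263767 = 0.9997703439909717

dn(u+v)=0.999770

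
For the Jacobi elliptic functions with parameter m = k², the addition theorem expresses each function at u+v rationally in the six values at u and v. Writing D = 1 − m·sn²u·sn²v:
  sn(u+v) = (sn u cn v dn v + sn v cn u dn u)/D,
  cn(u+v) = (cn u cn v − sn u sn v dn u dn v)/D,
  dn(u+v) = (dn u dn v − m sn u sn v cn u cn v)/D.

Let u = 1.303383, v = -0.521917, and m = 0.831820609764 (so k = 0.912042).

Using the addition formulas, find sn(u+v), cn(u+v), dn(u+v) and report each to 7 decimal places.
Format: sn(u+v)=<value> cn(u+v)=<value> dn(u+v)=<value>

sn u = 0.8840412805714991, cn u = 0.4674088298754143, dn u = 0.5915302887608162
sn v = -0.4824224840851932, cn v = 0.8759386661456791, dn v = 0.8980028845882027
m = k² = 0.831820609764
D = 1 − m·sn²u·sn²v = 0.8487031633635446
sn(u+v) = (sn u·cn v·dn v + sn v·cn u·dn u)/D = 0.5619995534074825/0.8487031633635446 = 0.6621862362103018
cn(u+v) = (cn u·cn v − sn u·sn v·dn u·dn v)/D = 0.6359666355030567/0.8487031633635446 = 0.7493393013673007
dn(u+v) = (dn u·dn v − m·sn u·sn v·cn u·cn v)/D = 0.6764406318235205/0.8487031633635446 = 0.7970285266083839

sn(u+v)=0.6621862 cn(u+v)=0.7493393 dn(u+v)=0.7970285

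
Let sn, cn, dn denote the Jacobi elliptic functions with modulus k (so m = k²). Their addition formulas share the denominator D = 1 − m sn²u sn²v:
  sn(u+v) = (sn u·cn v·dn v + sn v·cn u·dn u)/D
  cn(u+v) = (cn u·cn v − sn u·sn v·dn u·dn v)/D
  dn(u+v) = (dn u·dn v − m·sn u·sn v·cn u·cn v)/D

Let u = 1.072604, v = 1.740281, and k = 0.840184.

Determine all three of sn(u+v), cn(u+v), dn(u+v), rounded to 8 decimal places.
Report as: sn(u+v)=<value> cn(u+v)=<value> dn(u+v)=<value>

sn u = 0.8182548207825469, cn u = 0.5748556760319255, dn u = 0.7261989488353707
sn v = 0.982178198378353, cn v = 0.1879520859960128, dn v = 0.5648254451379558
m = k² = 0.705909153856
D = 1 − m·sn²u·sn²v = 0.5440612140437173
sn(u+v) = (sn u·cn v·dn v + sn v·cn u·dn u)/D = 0.4968857361963168/0.5440612140437173 = 0.9132901287030365
cn(u+v) = (cn u·cn v − sn u·sn v·dn u·dn v)/D = -0.2216013758787788/0.5440612140437173 = -0.4073096375162158
dn(u+v) = (dn u·dn v − m·sn u·sn v·cn u·cn v)/D = 0.3488794306507456/0.5440612140437173 = 0.6412503255979424

sn(u+v)=0.91329013 cn(u+v)=-0.40730964 dn(u+v)=0.64125033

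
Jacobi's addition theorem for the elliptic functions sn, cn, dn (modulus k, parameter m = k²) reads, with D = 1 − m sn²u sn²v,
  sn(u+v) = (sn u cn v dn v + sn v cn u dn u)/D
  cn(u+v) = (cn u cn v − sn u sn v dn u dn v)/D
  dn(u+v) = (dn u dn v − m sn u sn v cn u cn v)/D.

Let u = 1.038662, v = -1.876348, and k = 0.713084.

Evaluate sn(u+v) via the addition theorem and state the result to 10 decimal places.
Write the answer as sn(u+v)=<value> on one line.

sn(u+v)=-0.7137066110

sn u = 0.8207391531909682, cn u = 0.5713031090580309, dn u = 0.8108486068668604
sn v = -0.9999446007205713, cn v = -0.01052594365257464, dn v = 0.7011187825245101
m = k² = 0.508488791056
D = 1 − m·sn²u·sn²v = 0.6575134134317373
sn(u+v) = (sn u·cn v·dn v + sn v·cn u·dn u)/D = -0.4692716699766196/0.6575134134317373 = -0.7137066109835935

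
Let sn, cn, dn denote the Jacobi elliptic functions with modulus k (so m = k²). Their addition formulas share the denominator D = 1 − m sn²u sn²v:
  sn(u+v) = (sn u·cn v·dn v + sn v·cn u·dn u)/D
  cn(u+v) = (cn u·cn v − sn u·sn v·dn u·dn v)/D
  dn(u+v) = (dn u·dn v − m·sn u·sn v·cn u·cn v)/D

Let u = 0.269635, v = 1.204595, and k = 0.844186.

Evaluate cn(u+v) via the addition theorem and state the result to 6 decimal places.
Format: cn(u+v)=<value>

sn u = 0.2641724788747343, cn u = 0.9644754540190113, dn u = 0.974815994947371
sn v = 0.8673972044286782, cn v = 0.4976164082396338, dn v = 0.6810417610592433
m = k² = 0.712650002596
D = 1 − m·sn²u·sn²v = 0.9625814055481813
cn(u+v) = (cn u·cn v − sn u·sn v·dn u·dn v)/D = 0.3278133249855848/0.9625814055481813 = 0.3405564694020846

cn(u+v)=0.340556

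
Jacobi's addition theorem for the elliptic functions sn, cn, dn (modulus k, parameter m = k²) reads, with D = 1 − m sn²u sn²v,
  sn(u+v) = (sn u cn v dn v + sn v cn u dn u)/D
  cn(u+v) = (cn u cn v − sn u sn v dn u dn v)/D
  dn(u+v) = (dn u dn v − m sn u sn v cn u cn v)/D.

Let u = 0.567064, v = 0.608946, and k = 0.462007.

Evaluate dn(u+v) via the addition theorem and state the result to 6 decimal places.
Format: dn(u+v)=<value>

dn(u+v)=0.908317

sn u = 0.5320307385131031, cn u = 0.8467250399493345, dn u = 0.9693200779234949
sn v = 0.5658870852889212, cn v = 0.8244827510040518, dn v = 0.9652187017760868
m = k² = 0.213450468049
D = 1 − m·sn²u·sn²v = 0.9806522651925466
dn(u+v) = (dn u·dn v − m·sn u·sn v·cn u·cn v)/D = 0.8907429411228447/0.9806522651925466 = 0.9083168139605036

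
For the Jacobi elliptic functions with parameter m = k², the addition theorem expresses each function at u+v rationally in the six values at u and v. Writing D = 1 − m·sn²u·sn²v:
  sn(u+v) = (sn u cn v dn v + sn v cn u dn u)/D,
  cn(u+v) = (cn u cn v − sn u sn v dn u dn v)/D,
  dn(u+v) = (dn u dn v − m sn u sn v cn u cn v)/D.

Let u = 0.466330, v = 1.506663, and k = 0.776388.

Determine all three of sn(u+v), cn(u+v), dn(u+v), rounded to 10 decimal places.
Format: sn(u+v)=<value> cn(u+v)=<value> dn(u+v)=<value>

sn(u+v)=0.9999172420 cn(u+v)=-0.0128650341 dn(u+v)=0.6303343865

sn u = 0.4409246250259163, cn u = 0.8975441354305397, dn u = 0.9395802988527556
sn v = 0.9592107905822192, cn v = 0.2826918096277888, dn v = 0.6673773280636492
m = k² = 0.602778326544
D = 1 − m·sn²u·sn²v = 0.89217624596521
sn(u+v) = (sn u·cn v·dn v + sn v·cn u·dn u)/D = 0.8921024112655302/0.89217624596521 = 0.9999172420247528
cn(u+v) = (cn u·cn v − sn u·sn v·dn u·dn v)/D = -0.01147787780042934/0.89217624596521 = -0.01286503406959897
dn(u+v) = (dn u·dn v − m·sn u·sn v·cn u·cn v)/D = 0.5623693666156524/0.89217624596521 = 0.6303343864611048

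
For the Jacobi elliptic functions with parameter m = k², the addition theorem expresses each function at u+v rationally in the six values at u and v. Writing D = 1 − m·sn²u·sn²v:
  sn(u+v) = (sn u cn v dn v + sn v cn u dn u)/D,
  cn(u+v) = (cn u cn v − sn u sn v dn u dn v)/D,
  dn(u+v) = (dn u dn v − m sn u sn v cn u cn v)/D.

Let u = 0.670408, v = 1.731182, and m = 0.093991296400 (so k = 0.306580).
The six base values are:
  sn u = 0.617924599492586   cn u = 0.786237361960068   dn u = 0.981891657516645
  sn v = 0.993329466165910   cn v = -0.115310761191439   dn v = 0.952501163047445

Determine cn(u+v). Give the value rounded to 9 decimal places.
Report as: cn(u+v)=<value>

m = k² = 0.0939912964
D = 1 − m·sn²u·sn²v = 0.9645884247409459
cn(u+v) = (cn u·cn v − sn u·sn v·dn u·dn v)/D = -0.6647224237145912/0.9645884247409459 = -0.6891254411363187

cn(u+v)=-0.689125441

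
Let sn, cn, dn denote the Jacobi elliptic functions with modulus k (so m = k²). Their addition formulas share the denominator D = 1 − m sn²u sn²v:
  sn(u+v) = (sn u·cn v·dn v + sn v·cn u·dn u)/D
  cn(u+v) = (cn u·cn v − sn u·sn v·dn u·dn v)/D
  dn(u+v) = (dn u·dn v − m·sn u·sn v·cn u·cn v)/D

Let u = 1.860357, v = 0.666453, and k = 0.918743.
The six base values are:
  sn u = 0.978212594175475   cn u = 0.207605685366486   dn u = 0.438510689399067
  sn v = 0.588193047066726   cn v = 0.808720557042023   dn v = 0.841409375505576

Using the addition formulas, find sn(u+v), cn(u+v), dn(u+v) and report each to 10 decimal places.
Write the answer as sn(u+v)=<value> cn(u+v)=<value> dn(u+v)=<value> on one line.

m = k² = 0.844088700049
D = 1 − m·sn²u·sn²v = 0.7205562767336746
sn(u+v) = (sn u·cn v·dn v + sn v·cn u·dn u)/D = 0.7191870045399346/0.7205562767336746 = 0.9980997012475597
cn(u+v) = (cn u·cn v − sn u·sn v·dn u·dn v)/D = -0.04440045541626726/0.7205562767336746 = -0.06161969141055467
dn(u+v) = (dn u·dn v − m·sn u·sn v·cn u·cn v)/D = 0.2874254580397287/0.7205562767336746 = 0.398893837054124

sn(u+v)=0.9980997012 cn(u+v)=-0.0616196914 dn(u+v)=0.3988938371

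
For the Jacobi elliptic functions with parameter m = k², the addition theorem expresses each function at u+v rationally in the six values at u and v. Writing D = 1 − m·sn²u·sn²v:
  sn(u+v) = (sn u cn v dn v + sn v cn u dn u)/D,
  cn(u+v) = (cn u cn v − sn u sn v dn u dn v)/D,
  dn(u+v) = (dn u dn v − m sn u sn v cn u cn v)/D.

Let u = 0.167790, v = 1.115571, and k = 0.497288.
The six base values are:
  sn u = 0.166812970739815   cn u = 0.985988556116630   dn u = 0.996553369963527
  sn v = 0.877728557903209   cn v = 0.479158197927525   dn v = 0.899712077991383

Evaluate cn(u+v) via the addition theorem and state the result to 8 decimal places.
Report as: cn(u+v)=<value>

m = k² = 0.247295354944
D = 1 − m·sn²u·sn²v = 0.9946985331514371
cn(u+v) = (cn u·cn v − sn u·sn v·dn u·dn v)/D = 0.3411658327225125/0.9946985331514371 = 0.3429841518330378

cn(u+v)=0.34298415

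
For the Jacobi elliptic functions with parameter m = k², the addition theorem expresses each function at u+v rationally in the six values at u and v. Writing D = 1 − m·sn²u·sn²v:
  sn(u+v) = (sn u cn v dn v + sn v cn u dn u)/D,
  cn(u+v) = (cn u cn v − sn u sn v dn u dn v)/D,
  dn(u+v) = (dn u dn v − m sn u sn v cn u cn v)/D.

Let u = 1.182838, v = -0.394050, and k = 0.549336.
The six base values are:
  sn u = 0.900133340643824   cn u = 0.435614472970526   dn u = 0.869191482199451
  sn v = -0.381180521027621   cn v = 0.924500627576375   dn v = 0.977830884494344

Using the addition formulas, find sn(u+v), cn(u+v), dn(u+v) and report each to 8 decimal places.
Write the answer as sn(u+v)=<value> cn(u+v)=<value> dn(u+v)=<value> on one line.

m = k² = 0.301770040896
D = 1 − m·sn²u·sn²v = 0.9644735987442259
sn(u+v) = (sn u·cn v·dn v + sn v·cn u·dn u)/D = 0.6693979889045667/0.9644735987442259 = 0.6940552751015096
cn(u+v) = (cn u·cn v − sn u·sn v·dn u·dn v)/D = 0.6943454868616628/0.9644735987442259 = 0.7199217145660824
dn(u+v) = (dn u·dn v − m·sn u·sn v·cn u·cn v)/D = 0.8916210396199684/0.9644735987442259 = 0.924463915633239

sn(u+v)=0.69405528 cn(u+v)=0.71992171 dn(u+v)=0.92446392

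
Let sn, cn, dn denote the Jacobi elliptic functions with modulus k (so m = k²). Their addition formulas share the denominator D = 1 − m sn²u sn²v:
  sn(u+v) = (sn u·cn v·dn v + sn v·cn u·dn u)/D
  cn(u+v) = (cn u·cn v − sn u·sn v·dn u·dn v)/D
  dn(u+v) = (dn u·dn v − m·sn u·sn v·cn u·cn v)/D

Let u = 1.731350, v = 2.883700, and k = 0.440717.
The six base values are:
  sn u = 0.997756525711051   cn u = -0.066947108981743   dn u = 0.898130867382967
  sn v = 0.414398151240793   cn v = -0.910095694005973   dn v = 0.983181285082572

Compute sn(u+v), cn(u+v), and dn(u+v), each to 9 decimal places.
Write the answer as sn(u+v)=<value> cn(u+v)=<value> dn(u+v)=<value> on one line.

m = k² = 0.194231474089
D = 1 − m·sn²u·sn²v = 0.966794931655748
sn(u+v) = (sn u·cn v·dn v + sn v·cn u·dn u)/D = -0.917698245223698/0.966794931655748 = -0.9492170626629514
cn(u+v) = (cn u·cn v − sn u·sn v·dn u·dn v)/D = -0.3041749013126953/0.966794931655748 = -0.3146219444818155
dn(u+v) = (dn u·dn v − m·sn u·sn v·cn u·cn v)/D = 0.8781323965576377/0.966794931655748 = 0.9082923046087287

sn(u+v)=-0.949217063 cn(u+v)=-0.314621944 dn(u+v)=0.908292305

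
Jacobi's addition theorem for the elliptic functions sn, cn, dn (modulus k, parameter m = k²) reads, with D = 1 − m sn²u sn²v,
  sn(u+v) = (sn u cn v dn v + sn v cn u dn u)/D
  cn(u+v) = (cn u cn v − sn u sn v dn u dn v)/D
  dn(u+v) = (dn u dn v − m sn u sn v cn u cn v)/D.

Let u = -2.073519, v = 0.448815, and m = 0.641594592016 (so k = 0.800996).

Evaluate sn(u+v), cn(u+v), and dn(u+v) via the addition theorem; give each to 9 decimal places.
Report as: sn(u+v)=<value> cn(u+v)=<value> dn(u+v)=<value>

sn u = -0.9989561547793991, cn u = -0.04567932604972742, dn u = 0.5997867619339144
sn v = 0.4255591314605563, cn v = 0.9049306192358268, dn v = 0.9401100206218212
m = k² = 0.641594592016
D = 1 − m·sn²u·sn²v = 0.8840492995947778
sn(u+v) = (sn u·cn v·dn v + sn v·cn u·dn u)/D = -0.8615057155357111/0.8840492995947778 = -0.9744996302022975
cn(u+v) = (cn u·cn v − sn u·sn v·dn u·dn v)/D = 0.1983710316889026/0.8840492995947778 = 0.224389105652626
dn(u+v) = (dn u·dn v − m·sn u·sn v·cn u·cn v)/D = 0.5525909227121994/0.8840492995947778 = 0.6250679944721305

sn(u+v)=-0.974499630 cn(u+v)=0.224389106 dn(u+v)=0.625067994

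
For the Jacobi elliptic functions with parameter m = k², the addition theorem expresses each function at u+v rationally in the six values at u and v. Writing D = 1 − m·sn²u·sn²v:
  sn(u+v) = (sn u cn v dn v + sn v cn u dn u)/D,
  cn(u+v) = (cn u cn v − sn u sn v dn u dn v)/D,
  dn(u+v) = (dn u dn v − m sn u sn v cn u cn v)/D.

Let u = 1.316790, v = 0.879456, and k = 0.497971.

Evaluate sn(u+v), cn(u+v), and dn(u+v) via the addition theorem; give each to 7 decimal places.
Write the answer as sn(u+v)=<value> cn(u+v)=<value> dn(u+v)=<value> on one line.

sn u = 0.9489957104290547, cn u = 0.3152889810749082, dn u = 0.8812918816765131
sn v = 0.7548867732326856, cn v = 0.6558551361378089, dn v = 0.9266554795332963
m = k² = 0.247975116841
D = 1 − m·sn²u·sn²v = 0.8727375633758216
sn(u+v) = (sn u·cn v·dn v + sn v·cn u·dn u)/D = 0.7865078704247169/0.8727375633758216 = 0.9011963085242246
cn(u+v) = (cn u·cn v − sn u·sn v·dn u·dn v)/D = -0.3782541794708195/0.8727375633758216 = -0.4334111368000488
dn(u+v) = (dn u·dn v − m·sn u·sn v·cn u·cn v)/D = 0.7799197258796454/0.8727375633758216 = 0.893647481910657

sn(u+v)=0.9011963 cn(u+v)=-0.4334111 dn(u+v)=0.8936475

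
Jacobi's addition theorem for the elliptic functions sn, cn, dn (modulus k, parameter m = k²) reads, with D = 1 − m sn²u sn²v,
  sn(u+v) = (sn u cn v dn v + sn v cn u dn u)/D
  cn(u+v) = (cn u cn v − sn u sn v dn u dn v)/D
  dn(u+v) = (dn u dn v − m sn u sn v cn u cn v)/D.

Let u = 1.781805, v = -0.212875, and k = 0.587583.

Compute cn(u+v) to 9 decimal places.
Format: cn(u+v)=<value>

sn u = 0.999464152395907, cn u = -0.03273237045389737, dn u = 0.8093924423918372
sn v = -0.2107335844941757, cn v = 0.9775435316988375, dn v = 0.9923042617246397
m = k² = 0.345253781889
D = 1 − m·sn²u·sn²v = 0.9846841749356658
cn(u+v) = (cn u·cn v − sn u·sn v·dn u·dn v)/D = 0.1371655269225717/0.9846841749356658 = 0.1392990061321269

cn(u+v)=0.139299006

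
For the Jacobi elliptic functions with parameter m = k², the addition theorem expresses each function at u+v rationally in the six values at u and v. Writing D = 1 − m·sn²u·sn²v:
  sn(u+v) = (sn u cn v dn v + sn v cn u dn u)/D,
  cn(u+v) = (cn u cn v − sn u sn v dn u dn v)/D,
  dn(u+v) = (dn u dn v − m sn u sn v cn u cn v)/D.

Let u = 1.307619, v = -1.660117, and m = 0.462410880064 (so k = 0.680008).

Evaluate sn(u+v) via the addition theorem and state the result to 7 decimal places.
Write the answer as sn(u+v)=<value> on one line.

sn(u+v)=-0.3421592

sn u = 0.9264951918117959, cn u = 0.3763066031172234, dn u = 0.7765755468731066
sn v = -0.9928061948498597, cn v = 0.1197324495186766, dn v = 0.7377114458438019
m = k² = 0.462410880064
D = 1 − m·sn²u·sn²v = 0.6087599187208385
sn(u+v) = (sn u·cn v·dn v + sn v·cn u·dn u)/D = -0.2082927909226403/0.6087599187208385 = -0.3421591739487664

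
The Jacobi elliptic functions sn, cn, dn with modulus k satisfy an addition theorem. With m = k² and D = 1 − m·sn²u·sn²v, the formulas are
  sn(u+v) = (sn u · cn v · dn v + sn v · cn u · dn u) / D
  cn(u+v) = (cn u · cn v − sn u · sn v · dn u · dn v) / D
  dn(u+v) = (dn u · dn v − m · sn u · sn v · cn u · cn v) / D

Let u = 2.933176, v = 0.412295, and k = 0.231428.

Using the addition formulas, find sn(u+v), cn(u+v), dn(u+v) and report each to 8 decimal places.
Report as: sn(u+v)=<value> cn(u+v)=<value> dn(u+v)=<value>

sn u = 0.2490095787392258, cn u = -0.9685010220418527, dn u = 0.9983381380871676
sn v = 0.4001591990133741, cn v = 0.9164456423841923, dn v = 0.9957026415308298
m = k² = 0.053558919184
D = 1 − m·sn²u·sn²v = 0.9994682230342246
sn(u+v) = (sn u·cn v·dn v + sn v·cn u·dn u)/D = -0.1596874609479637/0.9994682230342246 = -0.1597724242429422
cn(u+v) = (cn u·cn v − sn u·sn v·dn u·dn v)/D = -0.9866289290666391/0.9994682230342246 = -0.9871538747589118
dn(u+v) = (dn u·dn v − m·sn u·sn v·cn u·cn v)/D = 0.9987847475075073/0.9994682230342246 = 0.9993161608233603

sn(u+v)=-0.15977242 cn(u+v)=-0.98715387 dn(u+v)=0.99931616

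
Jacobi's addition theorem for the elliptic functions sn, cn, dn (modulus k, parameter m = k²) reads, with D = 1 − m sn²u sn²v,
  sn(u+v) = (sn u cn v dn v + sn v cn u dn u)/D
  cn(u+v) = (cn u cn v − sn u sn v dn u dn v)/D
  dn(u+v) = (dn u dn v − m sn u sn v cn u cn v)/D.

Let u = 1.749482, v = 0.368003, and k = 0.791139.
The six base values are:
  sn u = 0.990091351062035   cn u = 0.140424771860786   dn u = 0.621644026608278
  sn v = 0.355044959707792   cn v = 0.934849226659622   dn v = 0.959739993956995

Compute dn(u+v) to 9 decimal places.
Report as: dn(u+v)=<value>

dn(u+v)=0.615324388

m = k² = 0.625900917321
D = 1 − m·sn²u·sn²v = 0.9226566774169621
dn(u+v) = (dn u·dn v − m·sn u·sn v·cn u·cn v)/D = 0.5677331550747716/0.9226566774169621 = 0.6153243876846779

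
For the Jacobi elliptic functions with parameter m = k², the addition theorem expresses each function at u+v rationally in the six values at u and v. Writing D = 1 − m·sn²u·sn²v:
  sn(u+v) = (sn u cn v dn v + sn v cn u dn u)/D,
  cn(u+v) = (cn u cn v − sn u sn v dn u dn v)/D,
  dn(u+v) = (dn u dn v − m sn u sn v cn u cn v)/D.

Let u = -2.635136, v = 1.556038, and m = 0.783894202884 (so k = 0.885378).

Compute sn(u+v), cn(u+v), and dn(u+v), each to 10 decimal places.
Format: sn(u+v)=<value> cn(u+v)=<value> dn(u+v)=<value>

sn u = -0.9807974454209258, cn u = -0.1950291543738682, dn u = 0.4959055231446566
sn v = 0.9468433744703846, cn v = 0.3216949241463644, dn v = 0.5451872575670668
m = k² = 0.783894202884
D = 1 − m·sn²u·sn²v = 0.3239599987905287
sn(u+v) = (sn u·cn v·dn v + sn v·cn u·dn u)/D = -0.2635910899279357/0.3239599987905287 = -0.8136532007409121
cn(u+v) = (cn u·cn v − sn u·sn v·dn u·dn v)/D = 0.1883343254082014/0.3239599987905287 = 0.5813505559677991
dn(u+v) = (dn u·dn v − m·sn u·sn v·cn u·cn v)/D = 0.2246884636096912/0.3239599987905287 = 0.6935685407104038

sn(u+v)=-0.8136532007 cn(u+v)=0.5813505560 dn(u+v)=0.6935685407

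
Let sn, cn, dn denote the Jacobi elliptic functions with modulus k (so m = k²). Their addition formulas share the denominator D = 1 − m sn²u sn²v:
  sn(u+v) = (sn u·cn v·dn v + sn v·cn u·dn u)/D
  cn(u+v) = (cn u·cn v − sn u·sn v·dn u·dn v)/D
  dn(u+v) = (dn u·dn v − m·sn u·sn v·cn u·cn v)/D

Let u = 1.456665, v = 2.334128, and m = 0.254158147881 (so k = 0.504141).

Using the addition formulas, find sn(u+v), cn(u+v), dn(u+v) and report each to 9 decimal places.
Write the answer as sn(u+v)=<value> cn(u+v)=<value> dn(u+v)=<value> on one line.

sn u = 0.9800180598942975, cn u = 0.198908527421569, dn u = 0.8694236701150893
sn v = 0.8433500348029211, cn v = -0.5373646050847709, dn v = 0.9051147670817572
m = k² = 0.254158147881
D = 1 − m·sn²u·sn²v = 0.8263847262739062
sn(u+v) = (sn u·cn v·dn v + sn v·cn u·dn u)/D = -0.330812492784903/0.8263847262739062 = -0.40031293206072
cn(u+v) = (cn u·cn v − sn u·sn v·dn u·dn v)/D = -0.7572811964100505/0.8263847262739062 = -0.9163785006343991
dn(u+v) = (dn u·dn v − m·sn u·sn v·cn u·cn v)/D = 0.809380895893237/0.8263847262739062 = 0.979423832701582

sn(u+v)=-0.400312932 cn(u+v)=-0.916378501 dn(u+v)=0.979423833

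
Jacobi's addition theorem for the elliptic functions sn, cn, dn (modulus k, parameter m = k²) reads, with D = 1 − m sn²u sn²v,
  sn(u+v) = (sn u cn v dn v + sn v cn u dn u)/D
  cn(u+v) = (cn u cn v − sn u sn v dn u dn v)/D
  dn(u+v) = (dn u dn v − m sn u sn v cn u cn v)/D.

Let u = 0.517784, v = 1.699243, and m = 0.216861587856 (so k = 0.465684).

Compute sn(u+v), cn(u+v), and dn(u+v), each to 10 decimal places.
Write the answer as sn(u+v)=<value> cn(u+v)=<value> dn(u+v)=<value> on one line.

sn u = 0.4908278504520871, cn u = 0.8712565759984734, dn u = 0.9735273215212631
sn v = 0.9996232901125772, cn v = -0.02744590797380212, dn v = 0.8850433713540787
m = k² = 0.216861587856
D = 1 − m·sn²u·sn²v = 0.9477948004146235
sn(u+v) = (sn u·cn v·dn v + sn v·cn u·dn u)/D = 0.8359499480086127/0.9477948004146235 = 0.8819946550064602
cn(u+v) = (cn u·cn v − sn u·sn v·dn u·dn v)/D = -0.4466572154543054/0.9477948004146235 = -0.4712594068451422
dn(u+v) = (dn u·dn v − m·sn u·sn v·cn u·cn v)/D = 0.8641582235470208/0.9477948004146235 = 0.9117566620633338

sn(u+v)=0.8819946550 cn(u+v)=-0.4712594068 dn(u+v)=0.9117566621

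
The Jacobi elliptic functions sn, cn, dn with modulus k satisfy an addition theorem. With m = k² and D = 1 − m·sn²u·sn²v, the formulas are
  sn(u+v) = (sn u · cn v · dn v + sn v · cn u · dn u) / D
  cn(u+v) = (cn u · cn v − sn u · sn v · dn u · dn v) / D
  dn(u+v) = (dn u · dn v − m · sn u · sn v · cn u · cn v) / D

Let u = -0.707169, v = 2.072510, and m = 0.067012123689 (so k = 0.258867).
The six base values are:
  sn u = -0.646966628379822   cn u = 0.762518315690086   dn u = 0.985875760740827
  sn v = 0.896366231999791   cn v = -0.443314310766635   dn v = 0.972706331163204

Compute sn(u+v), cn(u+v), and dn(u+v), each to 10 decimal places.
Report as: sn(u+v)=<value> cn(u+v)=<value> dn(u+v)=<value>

m = k² = 0.067012123689
D = 1 − m·sn²u·sn²v = 0.9774634145862521
sn(u+v) = (sn u·cn v·dn v + sn v·cn u·dn u)/D = 0.9528232927620686/0.9774634145862521 = 0.9747917707645218
cn(u+v) = (cn u·cn v − sn u·sn v·dn u·dn v)/D = 0.2180882840151316/0.9774634145862521 = 0.2231165696441392
dn(u+v) = (dn u·dn v − m·sn u·sn v·cn u·cn v)/D = 0.9458310001631761/0.9774634145862521 = 0.967638262515978

sn(u+v)=0.9747917708 cn(u+v)=0.2231165696 dn(u+v)=0.9676382625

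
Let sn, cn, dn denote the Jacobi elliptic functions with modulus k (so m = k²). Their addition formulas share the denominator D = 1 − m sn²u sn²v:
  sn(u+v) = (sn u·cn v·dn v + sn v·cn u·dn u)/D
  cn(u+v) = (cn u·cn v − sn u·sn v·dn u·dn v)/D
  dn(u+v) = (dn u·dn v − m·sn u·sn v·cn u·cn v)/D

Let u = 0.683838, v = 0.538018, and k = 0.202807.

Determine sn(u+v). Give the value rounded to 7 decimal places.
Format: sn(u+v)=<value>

sn(u+v)=0.9365289

sn u = 0.6302251491692818, cn u = 0.7764124299330585, dn u = 0.9917981463195299
sn v = 0.5115700039696306, cn v = 0.8592416022507942, dn v = 0.9946034094590279
m = k² = 0.041130679249
D = 1 − m·sn²u·sn²v = 0.9957246912432699
sn(u+v) = (sn u·cn v·dn v + sn v·cn u·dn u)/D = 0.9325249498848865/0.9957246912432699 = 0.9365289000923823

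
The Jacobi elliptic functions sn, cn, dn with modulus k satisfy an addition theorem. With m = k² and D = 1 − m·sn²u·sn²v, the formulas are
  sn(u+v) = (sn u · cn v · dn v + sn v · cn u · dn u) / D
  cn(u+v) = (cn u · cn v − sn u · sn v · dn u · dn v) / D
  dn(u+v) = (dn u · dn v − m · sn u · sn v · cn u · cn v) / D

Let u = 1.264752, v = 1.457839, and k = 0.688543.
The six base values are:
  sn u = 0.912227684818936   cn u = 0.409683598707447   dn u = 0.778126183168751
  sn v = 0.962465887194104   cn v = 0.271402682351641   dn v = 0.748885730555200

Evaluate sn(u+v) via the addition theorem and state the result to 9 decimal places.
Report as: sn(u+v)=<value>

sn(u+v)=0.775726932

m = k² = 0.474091462849
D = 1 − m·sn²u·sn²v = 0.6345404434367631
sn(u+v) = (sn u·cn v·dn v + sn v·cn u·dn u)/D = 0.4922301111814877/0.6345404434367631 = 0.7757269316286572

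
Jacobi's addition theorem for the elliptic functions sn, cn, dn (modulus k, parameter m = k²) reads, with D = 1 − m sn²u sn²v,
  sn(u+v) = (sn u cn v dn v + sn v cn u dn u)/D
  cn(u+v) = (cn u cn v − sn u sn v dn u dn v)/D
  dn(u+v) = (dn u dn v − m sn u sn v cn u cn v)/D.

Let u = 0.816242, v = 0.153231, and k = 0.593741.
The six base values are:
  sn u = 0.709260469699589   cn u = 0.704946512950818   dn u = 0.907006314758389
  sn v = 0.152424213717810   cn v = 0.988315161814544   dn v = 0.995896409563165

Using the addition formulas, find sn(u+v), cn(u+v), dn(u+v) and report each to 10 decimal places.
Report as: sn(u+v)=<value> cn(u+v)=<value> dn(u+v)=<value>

sn(u+v)=0.7988464021 cn(u+v)=0.6015350579 dn(u+v)=0.8803590474

m = k² = 0.352528375081
D = 1 − m·sn²u·sn²v = 0.995879845359267
sn(u+v) = (sn u·cn v·dn v + sn v·cn u·dn u)/D = 0.7955550313967767/0.995879845359267 = 0.7988464021076534
cn(u+v) = (cn u·cn v − sn u·sn v·dn u·dn v)/D = 0.5990566404039531/0.995879845359267 = 0.6015350578641758
dn(u+v) = (dn u·dn v − m·sn u·sn v·cn u·cn v)/D = 0.8767318320155112/0.995879845359267 = 0.8803590474302924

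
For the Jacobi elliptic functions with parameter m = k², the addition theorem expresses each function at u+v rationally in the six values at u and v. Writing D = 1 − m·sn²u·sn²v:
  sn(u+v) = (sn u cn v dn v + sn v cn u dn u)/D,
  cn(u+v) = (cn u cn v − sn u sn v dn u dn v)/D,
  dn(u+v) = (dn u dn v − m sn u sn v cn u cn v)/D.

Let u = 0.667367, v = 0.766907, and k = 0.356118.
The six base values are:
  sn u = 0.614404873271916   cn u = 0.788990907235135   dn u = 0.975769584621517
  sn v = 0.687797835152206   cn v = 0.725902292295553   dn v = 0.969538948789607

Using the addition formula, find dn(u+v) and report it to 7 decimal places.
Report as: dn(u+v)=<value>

dn(u+v)=0.9365634

m = k² = 0.126820029924
D = 1 − m·sn²u·sn²v = 0.9773525784541529
dn(u+v) = (dn u·dn v − m·sn u·sn v·cn u·cn v)/D = 0.9153526184054536/0.9773525784541529 = 0.9365633637077393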